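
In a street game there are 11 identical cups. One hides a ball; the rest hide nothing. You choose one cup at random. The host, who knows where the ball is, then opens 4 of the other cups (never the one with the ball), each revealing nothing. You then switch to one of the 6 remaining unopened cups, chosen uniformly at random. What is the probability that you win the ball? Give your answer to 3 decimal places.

Your original cup holds the ball with probability 1/11, so the other 10 collectively hold it with probability 10/11.
The host can always find 4 empty cups to open, so the reveals don't change that 10/11; it is now spread over the 6 remaining unopened cups.
P(win by switching) = (10/11) · (1/6) = 5/33 ≈ 0.152.

0.152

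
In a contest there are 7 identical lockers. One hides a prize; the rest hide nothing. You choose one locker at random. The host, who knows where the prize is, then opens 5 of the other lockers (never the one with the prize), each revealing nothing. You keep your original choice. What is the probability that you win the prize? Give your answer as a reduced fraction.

The host can always open 5 empty lockers regardless of your choice, so the reveals give no information about your original locker.
P(win by staying) = 1/7.

1/7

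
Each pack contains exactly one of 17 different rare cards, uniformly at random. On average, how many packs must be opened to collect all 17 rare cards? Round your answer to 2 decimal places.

58.47

After i distinct types are collected, each trial gives a new one with probability (17−i)/17, so the expected wait for the next new type is 17/(17−i).
E = 17/17 + 17/16 + 17/15 + 17/14 + 17/13 + 17/12 + 17/11 + 17/10 + 17/9 + 17/8 + 17/7 + 17/6 + 17/5 + 17/4 + 17/3 + 17/2 + 17/1 = 42142223/720720 ≈ 58.47.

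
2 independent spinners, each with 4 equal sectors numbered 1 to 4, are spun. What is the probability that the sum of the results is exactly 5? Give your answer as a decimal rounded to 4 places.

There are 4^2 = 16 equally likely outcomes.
The number of ordered 2-tuples from {1,…,4} summing to 5 is 4.
P(sum = 5) = 4/16 = 1/4 ≈ 0.2500.

0.2500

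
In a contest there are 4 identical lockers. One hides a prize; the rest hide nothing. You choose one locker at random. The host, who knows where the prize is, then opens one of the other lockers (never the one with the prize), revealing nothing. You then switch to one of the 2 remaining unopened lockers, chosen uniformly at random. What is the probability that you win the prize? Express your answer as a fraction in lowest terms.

Your original locker holds the prize with probability 1/4, so the other 3 collectively hold it with probability 3/4.
The host can always find an empty locker to open, so this doesn't change that 3/4; it is now spread over the 2 remaining unopened lockers.
P(win by switching) = (3/4) · (1/2) = 3/8.

3/8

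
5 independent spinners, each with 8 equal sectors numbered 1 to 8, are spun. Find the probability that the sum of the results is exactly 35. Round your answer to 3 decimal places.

0.004

There are 8^5 = 32768 equally likely outcomes.
The number of ordered 5-tuples from {1,…,8} summing to 35 is 126.
P(sum = 35) = 126/32768 = 63/16384 ≈ 0.004.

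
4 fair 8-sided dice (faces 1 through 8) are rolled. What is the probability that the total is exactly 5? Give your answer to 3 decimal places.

0.001

There are 8^4 = 4096 equally likely outcomes.
The number of ordered 4-tuples from {1,…,8} summing to 5 is 4.
P(sum = 5) = 4/4096 = 1/1024 ≈ 0.001.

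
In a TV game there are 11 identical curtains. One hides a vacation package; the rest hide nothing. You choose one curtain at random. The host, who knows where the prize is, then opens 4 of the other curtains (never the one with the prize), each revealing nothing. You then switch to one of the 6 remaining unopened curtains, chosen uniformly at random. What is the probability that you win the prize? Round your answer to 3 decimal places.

0.152

Your original curtain holds the prize with probability 1/11, so the other 10 collectively hold it with probability 10/11.
The host can always find 4 empty curtains to open, so the reveals don't change that 10/11; it is now spread over the 6 remaining unopened curtains.
P(win by switching) = (10/11) · (1/6) = 5/33 ≈ 0.152.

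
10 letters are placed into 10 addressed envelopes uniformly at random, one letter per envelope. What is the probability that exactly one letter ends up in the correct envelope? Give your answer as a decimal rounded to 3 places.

Choose which one is fixed: C(10,1) = 10 ways.
The remaining 9 must have no fixed point: D(9) = 133496.
P = 10·133496/3628800 = 16687/45360 ≈ 0.368.

0.368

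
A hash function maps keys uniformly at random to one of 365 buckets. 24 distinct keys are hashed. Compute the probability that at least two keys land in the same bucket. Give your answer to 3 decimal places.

It's easier to compute the probability that all 24 are distinct.
P(all distinct) = 365/365 · 364/365 · ··· · 342/365 ≈ 0.462.
So the probability of at least one match is 1 − 0.462 = 0.538.

0.538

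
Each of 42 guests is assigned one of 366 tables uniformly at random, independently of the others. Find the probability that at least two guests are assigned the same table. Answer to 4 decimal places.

It's easier to compute the probability that all 42 are distinct.
P(all distinct) = 366/366 · 365/366 · ··· · 325/366 ≈ 0.0866.
So the probability of at least one match is 1 − 0.0866 = 0.9134.

0.9134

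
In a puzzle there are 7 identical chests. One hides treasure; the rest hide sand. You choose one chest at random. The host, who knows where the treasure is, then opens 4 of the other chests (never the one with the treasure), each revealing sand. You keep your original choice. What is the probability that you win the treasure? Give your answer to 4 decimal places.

0.1429

The host can always open 4 empty chests regardless of your choice, so the reveals give no information about your original chest.
P(win by staying) = 1/7 ≈ 0.1429.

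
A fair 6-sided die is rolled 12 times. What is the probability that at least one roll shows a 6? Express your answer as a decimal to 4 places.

0.8878

P(no roll shows a 6) = (5/6)^12 ≈ 0.1122.
P(at least one) = 1 − 0.1122 = 0.8878.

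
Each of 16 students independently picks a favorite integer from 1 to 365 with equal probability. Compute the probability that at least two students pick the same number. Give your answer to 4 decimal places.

It's easier to compute the probability that all 16 are distinct.
P(all distinct) = 365/365 · 364/365 · ··· · 350/365 ≈ 0.7164.
So the probability of at least one match is 1 − 0.7164 = 0.2836.

0.2836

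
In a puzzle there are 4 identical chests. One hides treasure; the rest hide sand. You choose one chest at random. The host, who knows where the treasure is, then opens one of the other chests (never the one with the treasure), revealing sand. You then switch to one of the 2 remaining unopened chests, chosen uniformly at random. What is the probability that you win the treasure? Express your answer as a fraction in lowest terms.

Your original chest holds the treasure with probability 1/4, so the other 3 collectively hold it with probability 3/4.
The host can always find an empty chest to open, so this doesn't change that 3/4; it is now spread over the 2 remaining unopened chests.
P(win by switching) = (3/4) · (1/2) = 3/8.

3/8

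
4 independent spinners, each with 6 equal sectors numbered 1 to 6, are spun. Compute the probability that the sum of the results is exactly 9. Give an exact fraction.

7/162

There are 6^4 = 1296 equally likely outcomes.
The number of ordered 4-tuples from {1,…,6} summing to 9 is 56.
P(sum = 9) = 56/1296 = 7/162.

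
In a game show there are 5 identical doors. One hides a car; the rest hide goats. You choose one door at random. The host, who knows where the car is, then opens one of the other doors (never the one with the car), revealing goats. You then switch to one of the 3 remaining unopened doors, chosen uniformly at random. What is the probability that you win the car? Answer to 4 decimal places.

0.2667

Your original door holds the car with probability 1/5, so the other 4 collectively hold it with probability 4/5.
The host can always find an empty door to open, so this doesn't change that 4/5; it is now spread over the 3 remaining unopened doors.
P(win by switching) = (4/5) · (1/3) = 4/15 ≈ 0.2667.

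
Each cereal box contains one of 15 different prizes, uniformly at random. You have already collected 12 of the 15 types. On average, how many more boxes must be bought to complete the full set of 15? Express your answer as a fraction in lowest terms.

Starting from 12 distinct types, each trial gives a new one with probability (15−i)/15 when i types are held, so the wait for the next new type is 15/(15−i).
E = 15/3 + 15/2 + 15/1 = 55/2.

55/2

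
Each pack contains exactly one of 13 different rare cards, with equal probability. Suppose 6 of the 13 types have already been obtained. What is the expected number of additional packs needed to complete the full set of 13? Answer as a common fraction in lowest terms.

Starting from 6 distinct types, each trial gives a new one with probability (13−i)/13 when i types are held, so the wait for the next new type is 13/(13−i).
E = 13/7 + 13/6 + 13/5 + 13/4 + 13/3 + 13/2 + 13/1 = 4719/140.

4719/140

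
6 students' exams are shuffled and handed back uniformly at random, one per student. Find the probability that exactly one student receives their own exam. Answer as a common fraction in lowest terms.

11/30

Choose which one is fixed: C(6,1) = 6 ways.
The remaining 5 must have no fixed point: D(5) = 44.
P = 6·44/720 = 11/30.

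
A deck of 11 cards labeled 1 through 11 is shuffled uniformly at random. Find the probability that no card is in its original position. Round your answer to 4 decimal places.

This is the derangement probability: permutations of 11 with no fixed point.
D(11) = 11! · (1 − 1/1! + 1/2! − ··· + (−1)^11/11!) = 14684570.
P = 14684570/39916800 = 1468457/3991680 ≈ 0.3679.

0.3679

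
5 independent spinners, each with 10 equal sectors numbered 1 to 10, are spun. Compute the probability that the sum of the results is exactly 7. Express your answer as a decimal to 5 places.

There are 10^5 = 100000 equally likely outcomes.
The number of ordered 5-tuples from {1,…,10} summing to 7 is 15.
P(sum = 7) = 15/100000 = 3/20000 ≈ 0.00015.

0.00015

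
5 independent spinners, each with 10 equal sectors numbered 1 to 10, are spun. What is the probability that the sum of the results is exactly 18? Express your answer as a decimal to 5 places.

There are 10^5 = 100000 equally likely outcomes.
The number of ordered 5-tuples from {1,…,10} summing to 18 is 2205.
P(sum = 18) = 2205/100000 = 441/20000 ≈ 0.02205.

0.02205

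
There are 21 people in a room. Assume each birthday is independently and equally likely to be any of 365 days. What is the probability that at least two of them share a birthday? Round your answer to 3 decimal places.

It's easier to compute the probability that all 21 are distinct.
P(all distinct) = 365/365 · 364/365 · ··· · 345/365 ≈ 0.556.
So the probability of at least one match is 1 − 0.556 = 0.444.

0.444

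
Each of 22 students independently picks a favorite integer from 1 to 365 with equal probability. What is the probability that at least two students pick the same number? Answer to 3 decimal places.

It's easier to compute the probability that all 22 are distinct.
P(all distinct) = 365/365 · 364/365 · ··· · 344/365 ≈ 0.524.
So the probability of at least one match is 1 − 0.524 = 0.476.

0.476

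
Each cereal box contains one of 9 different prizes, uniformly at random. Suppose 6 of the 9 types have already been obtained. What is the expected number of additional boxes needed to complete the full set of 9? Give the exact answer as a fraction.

33/2

Starting from 6 distinct types, each trial gives a new one with probability (9−i)/9 when i types are held, so the wait for the next new type is 9/(9−i).
E = 9/3 + 9/2 + 9/1 = 33/2.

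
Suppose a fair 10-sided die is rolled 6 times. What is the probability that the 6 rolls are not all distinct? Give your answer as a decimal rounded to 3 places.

P(all 6 different) = 10/10 · 9/10 · ··· · 5/10 ≈ 0.151.
P(at least two equal) = 1 − 0.151 = 0.849.

0.849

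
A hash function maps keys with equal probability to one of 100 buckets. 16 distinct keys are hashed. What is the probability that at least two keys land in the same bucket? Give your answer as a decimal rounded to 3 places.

It's easier to compute the probability that all 16 are distinct.
P(all distinct) = 100/100 · 99/100 · ··· · 85/100 ≈ 0.282.
So the probability of at least one match is 1 − 0.282 = 0.718.

0.718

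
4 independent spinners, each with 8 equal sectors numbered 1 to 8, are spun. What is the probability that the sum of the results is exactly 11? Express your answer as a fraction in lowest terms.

15/512

There are 8^4 = 4096 equally likely outcomes.
The number of ordered 4-tuples from {1,…,8} summing to 11 is 120.
P(sum = 11) = 120/4096 = 15/512.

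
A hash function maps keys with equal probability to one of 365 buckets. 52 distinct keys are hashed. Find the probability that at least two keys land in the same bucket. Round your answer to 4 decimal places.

0.9780

It's easier to compute the probability that all 52 are distinct.
P(all distinct) = 365/365 · 364/365 · ··· · 314/365 ≈ 0.0220.
So the probability of at least one match is 1 − 0.0220 = 0.9780.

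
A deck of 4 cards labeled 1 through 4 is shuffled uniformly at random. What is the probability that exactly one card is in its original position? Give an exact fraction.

Choose which one is fixed: C(4,1) = 4 ways.
The remaining 3 must have no fixed point: D(3) = 2.
P = 4·2/24 = 1/3.

1/3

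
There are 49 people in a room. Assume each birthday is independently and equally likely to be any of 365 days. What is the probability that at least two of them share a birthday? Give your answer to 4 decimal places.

It's easier to compute the probability that all 49 are distinct.
P(all distinct) = 365/365 · 364/365 · ··· · 317/365 ≈ 0.0342.
So the probability of at least one match is 1 − 0.0342 = 0.9658.

0.9658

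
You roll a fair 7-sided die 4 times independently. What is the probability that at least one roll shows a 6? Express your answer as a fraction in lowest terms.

P(no roll shows a 6) = (6/7)^4 = 1296/2401.
P(at least one) = 1 − 1296/2401 = 1105/2401.

1105/2401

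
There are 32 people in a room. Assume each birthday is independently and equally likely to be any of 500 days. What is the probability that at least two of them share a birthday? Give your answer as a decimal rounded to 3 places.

It's easier to compute the probability that all 32 are distinct.
P(all distinct) = 500/500 · 499/500 · ··· · 469/500 ≈ 0.363.
So the probability of at least one match is 1 − 0.363 = 0.637.

0.637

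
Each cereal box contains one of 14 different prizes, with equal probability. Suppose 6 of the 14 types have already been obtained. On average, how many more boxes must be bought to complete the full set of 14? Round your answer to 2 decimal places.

38.05

Starting from 6 distinct types, each trial gives a new one with probability (14−i)/14 when i types are held, so the wait for the next new type is 14/(14−i).
E = 14/8 + 14/7 + 14/6 + 14/5 + 14/4 + 14/3 + 14/2 + 14/1 = 761/20 ≈ 38.05.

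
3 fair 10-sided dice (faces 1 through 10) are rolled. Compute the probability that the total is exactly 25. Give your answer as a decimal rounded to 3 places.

0.021

There are 10^3 = 1000 equally likely outcomes.
The number of ordered 3-tuples from {1,…,10} summing to 25 is 21.
P(sum = 25) = 21/1000 ≈ 0.021.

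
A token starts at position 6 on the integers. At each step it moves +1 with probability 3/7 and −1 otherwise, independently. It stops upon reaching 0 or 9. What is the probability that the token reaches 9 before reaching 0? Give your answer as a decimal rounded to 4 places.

0.3749

Let r = q/p = (4/7)/(3/7) = 4/3. The recurrence P(i) = p·P(i+1) + q·P(i−1) with P(0)=0, P(9)=1 gives P(i) = (1 − r^i)/(1 − r^9).
P(6) = (1 − (4/3)^6) / (1 − (4/3)^9) = 2457/6553 ≈ 0.3749.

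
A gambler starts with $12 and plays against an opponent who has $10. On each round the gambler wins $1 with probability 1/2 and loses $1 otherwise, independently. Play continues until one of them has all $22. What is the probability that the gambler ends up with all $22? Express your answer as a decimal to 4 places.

With a fair step, P(i) = ½P(i−1) + ½P(i+1) with P(0)=0, P(22)=1 has the linear solution P(i) = i/22.
P(12) = 12/22 = 6/11 ≈ 0.5455.

0.5455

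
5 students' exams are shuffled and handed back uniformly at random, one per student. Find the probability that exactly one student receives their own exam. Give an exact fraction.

3/8

Choose which one is fixed: C(5,1) = 5 ways.
The remaining 4 must have no fixed point: D(4) = 9.
P = 5·9/120 = 3/8.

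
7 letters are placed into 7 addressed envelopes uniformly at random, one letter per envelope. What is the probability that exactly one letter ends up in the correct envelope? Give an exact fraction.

53/144

Choose which one is fixed: C(7,1) = 7 ways.
The remaining 6 must have no fixed point: D(6) = 265.
P = 7·265/5040 = 53/144.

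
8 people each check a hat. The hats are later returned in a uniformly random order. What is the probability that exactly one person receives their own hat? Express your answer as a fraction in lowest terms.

Choose which one is fixed: C(8,1) = 8 ways.
The remaining 7 must have no fixed point: D(7) = 1854.
P = 8·1854/40320 = 103/280.

103/280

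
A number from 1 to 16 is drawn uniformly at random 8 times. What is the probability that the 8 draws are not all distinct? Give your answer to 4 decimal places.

0.8792

P(all 8 different) = 16/16 · 15/16 · ··· · 9/16 ≈ 0.1208.
P(at least two equal) = 1 − 0.1208 = 0.8792.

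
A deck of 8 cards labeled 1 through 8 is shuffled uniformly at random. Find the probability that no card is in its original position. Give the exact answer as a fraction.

This is the derangement probability: permutations of 8 with no fixed point.
D(8) = 8! · (1 − 1/1! + 1/2! − ··· + (−1)^8/8!) = 14833.
P = 14833/40320 = 2119/5760.

2119/5760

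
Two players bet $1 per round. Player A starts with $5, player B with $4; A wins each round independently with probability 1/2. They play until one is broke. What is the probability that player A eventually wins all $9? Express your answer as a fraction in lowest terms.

5/9

With a fair step, P(i) = ½P(i−1) + ½P(i+1) with P(0)=0, P(9)=1 has the linear solution P(i) = i/9.
P(5) = 5/9.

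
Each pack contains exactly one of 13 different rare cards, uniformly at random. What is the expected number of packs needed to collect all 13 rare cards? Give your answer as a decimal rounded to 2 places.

41.34

After i distinct types are collected, each trial gives a new one with probability (13−i)/13, so the expected wait for the next new type is 13/(13−i).
E = 13/13 + 13/12 + 13/11 + 13/10 + 13/9 + 13/8 + 13/7 + 13/6 + 13/5 + 13/4 + 13/3 + 13/2 + 13/1 = 1145993/27720 ≈ 41.34.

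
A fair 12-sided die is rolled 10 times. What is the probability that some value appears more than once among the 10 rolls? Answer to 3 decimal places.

0.996

P(all 10 different) = 12/12 · 11/12 · ··· · 3/12 ≈ 0.004.
P(at least two equal) = 1 − 0.004 = 0.996.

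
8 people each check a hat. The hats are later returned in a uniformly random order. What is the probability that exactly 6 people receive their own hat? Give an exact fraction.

Choose which 6 of the 8 are fixed: C(8,6) = 28 ways.
The remaining 2 must have no fixed point: D(2) = 1.
P = 28·1/40320 = 1/1440.

1/1440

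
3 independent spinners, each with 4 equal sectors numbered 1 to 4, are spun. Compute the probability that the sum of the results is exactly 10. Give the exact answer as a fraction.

3/32

There are 4^3 = 64 equally likely outcomes.
The number of ordered 3-tuples from {1,…,4} summing to 10 is 6.
P(sum = 10) = 6/64 = 3/32.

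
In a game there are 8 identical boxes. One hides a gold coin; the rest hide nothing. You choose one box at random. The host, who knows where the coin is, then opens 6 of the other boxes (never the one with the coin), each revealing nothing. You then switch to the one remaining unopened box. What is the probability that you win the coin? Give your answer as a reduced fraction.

7/8

Your original box holds the coin with probability 1/8, so the other 7 collectively hold it with probability 7/8.
The host can always find 6 empty boxes to open, so the reveals don't change that 7/8; it is now spread over the 1 remaining unopened box.
P(win by switching) = (7/8) · (1/1) = 7/8.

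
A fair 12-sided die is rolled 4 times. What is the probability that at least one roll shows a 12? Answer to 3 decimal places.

P(no roll shows a 12) = (11/12)^4 ≈ 0.706.
P(at least one) = 1 − 0.706 = 0.294.

0.294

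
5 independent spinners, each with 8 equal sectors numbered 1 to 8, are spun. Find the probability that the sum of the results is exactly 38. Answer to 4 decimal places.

There are 8^5 = 32768 equally likely outcomes.
The number of ordered 5-tuples from {1,…,8} summing to 38 is 15.
P(sum = 38) = 15/32768 ≈ 0.0005.

0.0005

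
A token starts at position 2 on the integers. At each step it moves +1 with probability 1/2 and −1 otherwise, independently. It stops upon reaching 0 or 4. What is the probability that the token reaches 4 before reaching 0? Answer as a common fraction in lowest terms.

With a fair step, P(i) = ½P(i−1) + ½P(i+1) with P(0)=0, P(4)=1 has the linear solution P(i) = i/4.
P(2) = 2/4 = 1/2.

1/2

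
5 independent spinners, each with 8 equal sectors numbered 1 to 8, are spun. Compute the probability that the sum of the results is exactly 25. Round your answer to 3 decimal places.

There are 8^5 = 32768 equally likely outcomes.
The number of ordered 5-tuples from {1,…,8} summing to 25 is 2226.
P(sum = 25) = 2226/32768 = 1113/16384 ≈ 0.068.

0.068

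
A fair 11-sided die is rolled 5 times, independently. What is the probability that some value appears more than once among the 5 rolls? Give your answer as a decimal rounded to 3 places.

P(all 5 different) = 11/11 · 10/11 · ··· · 7/11 ≈ 0.344.
P(at least two equal) = 1 − 0.344 = 0.656.

0.656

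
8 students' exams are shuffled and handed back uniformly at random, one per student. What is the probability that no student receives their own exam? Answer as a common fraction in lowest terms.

This is the derangement probability: permutations of 8 with no fixed point.
D(8) = 8! · (1 − 1/1! + 1/2! − ··· + (−1)^8/8!) = 14833.
P = 14833/40320 = 2119/5760.

2119/5760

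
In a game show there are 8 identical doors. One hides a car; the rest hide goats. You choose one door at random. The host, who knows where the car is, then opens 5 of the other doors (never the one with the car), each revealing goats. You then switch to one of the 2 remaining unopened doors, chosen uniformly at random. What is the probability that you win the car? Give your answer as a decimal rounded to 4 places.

Your original door holds the car with probability 1/8, so the other 7 collectively hold it with probability 7/8.
The host can always find 5 empty doors to open, so the reveals don't change that 7/8; it is now spread over the 2 remaining unopened doors.
P(win by switching) = (7/8) · (1/2) = 7/16 ≈ 0.4375.

0.4375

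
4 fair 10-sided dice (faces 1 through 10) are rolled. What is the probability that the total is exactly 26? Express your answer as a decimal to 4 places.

0.0540

There are 10^4 = 10000 equally likely outcomes.
The number of ordered 4-tuples from {1,…,10} summing to 26 is 540.
P(sum = 26) = 540/10000 = 27/500 ≈ 0.0540.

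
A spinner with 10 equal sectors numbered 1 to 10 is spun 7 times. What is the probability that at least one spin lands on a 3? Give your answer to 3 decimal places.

0.522

P(no spin lands on a 3) = (9/10)^7 ≈ 0.478.
P(at least one) = 1 − 0.478 = 0.522.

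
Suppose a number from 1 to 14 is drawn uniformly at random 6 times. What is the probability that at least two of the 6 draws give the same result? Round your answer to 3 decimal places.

P(all 6 different) = 14/14 · 13/14 · ··· · 9/14 ≈ 0.287.
P(at least two equal) = 1 − 0.287 = 0.713.

0.713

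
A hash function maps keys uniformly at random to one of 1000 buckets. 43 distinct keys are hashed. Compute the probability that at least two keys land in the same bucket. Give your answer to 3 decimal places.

0.600

It's easier to compute the probability that all 43 are distinct.
P(all distinct) = 1000/1000 · 999/1000 · ··· · 958/1000 ≈ 0.400.
So the probability of at least one match is 1 − 0.400 = 0.600.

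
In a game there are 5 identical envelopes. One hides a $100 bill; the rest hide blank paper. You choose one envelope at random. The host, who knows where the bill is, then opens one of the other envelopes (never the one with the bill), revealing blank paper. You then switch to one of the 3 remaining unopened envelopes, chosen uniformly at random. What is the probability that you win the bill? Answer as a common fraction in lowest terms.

4/15

Your original envelope holds the bill with probability 1/5, so the other 4 collectively hold it with probability 4/5.
The host can always find an empty envelope to open, so this doesn't change that 4/5; it is now spread over the 3 remaining unopened envelopes.
P(win by switching) = (4/5) · (1/3) = 4/15.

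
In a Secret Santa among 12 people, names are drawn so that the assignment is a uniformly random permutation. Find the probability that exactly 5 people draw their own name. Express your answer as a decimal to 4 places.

0.0031

Choose which 5 of the 12 are fixed: C(12,5) = 792 ways.
The remaining 7 must have no fixed point: D(7) = 1854.
P = 792·1854/479001600 = 103/33600 ≈ 0.0031.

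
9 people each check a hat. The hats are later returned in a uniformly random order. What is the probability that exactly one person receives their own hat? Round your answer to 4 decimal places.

0.3679

Choose which one is fixed: C(9,1) = 9 ways.
The remaining 8 must have no fixed point: D(8) = 14833.
P = 9·14833/362880 = 2119/5760 ≈ 0.3679.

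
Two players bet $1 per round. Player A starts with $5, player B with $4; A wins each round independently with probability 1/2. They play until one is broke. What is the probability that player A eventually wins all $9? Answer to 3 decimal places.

0.556

With a fair step, P(i) = ½P(i−1) + ½P(i+1) with P(0)=0, P(9)=1 has the linear solution P(i) = i/9.
P(5) = 5/9 ≈ 0.556.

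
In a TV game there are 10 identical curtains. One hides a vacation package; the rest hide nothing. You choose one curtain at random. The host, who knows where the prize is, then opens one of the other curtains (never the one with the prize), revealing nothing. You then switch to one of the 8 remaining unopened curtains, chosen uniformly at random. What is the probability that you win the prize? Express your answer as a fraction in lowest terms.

Your original curtain holds the prize with probability 1/10, so the other 9 collectively hold it with probability 9/10.
The host can always find an empty curtain to open, so this doesn't change that 9/10; it is now spread over the 8 remaining unopened curtains.
P(win by switching) = (9/10) · (1/8) = 9/80.

9/80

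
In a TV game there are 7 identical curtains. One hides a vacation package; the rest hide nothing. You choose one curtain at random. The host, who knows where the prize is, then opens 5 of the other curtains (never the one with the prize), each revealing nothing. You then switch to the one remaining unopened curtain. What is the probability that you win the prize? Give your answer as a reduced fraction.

Your original curtain holds the prize with probability 1/7, so the other 6 collectively hold it with probability 6/7.
The host can always find 5 empty curtains to open, so the reveals don't change that 6/7; it is now spread over the 1 remaining unopened curtain.
P(win by switching) = (6/7) · (1/1) = 6/7.

6/7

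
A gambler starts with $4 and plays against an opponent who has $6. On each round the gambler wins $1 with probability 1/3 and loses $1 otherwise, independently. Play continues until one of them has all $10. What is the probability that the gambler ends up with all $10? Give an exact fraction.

5/341

Let r = q/p = (2/3)/(1/3) = 2. The recurrence P(i) = p·P(i+1) + q·P(i−1) with P(0)=0, P(10)=1 gives P(i) = (1 − r^i)/(1 − r^10).
P(4) = (1 − (2)^4) / (1 − (2)^10) = 5/341.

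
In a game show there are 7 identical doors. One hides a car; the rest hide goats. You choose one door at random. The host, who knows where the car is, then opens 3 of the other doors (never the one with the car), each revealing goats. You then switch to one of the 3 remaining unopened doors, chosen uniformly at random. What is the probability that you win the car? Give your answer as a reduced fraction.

Your original door holds the car with probability 1/7, so the other 6 collectively hold it with probability 6/7.
The host can always find 3 empty doors to open, so the reveals don't change that 6/7; it is now spread over the 3 remaining unopened doors.
P(win by switching) = (6/7) · (1/3) = 2/7.

2/7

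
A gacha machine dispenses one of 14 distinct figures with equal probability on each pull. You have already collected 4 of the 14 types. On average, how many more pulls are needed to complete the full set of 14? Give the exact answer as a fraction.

Starting from 4 distinct types, each trial gives a new one with probability (14−i)/14 when i types are held, so the wait for the next new type is 14/(14−i).
E = 14/10 + 14/9 + 14/8 + 14/7 + 14/6 + 14/5 + 14/4 + 14/3 + 14/2 + 14/1 = 7381/180.

7381/180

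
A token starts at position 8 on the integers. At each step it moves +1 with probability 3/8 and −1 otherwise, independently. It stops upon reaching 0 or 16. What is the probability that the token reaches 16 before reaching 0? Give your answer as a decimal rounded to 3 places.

0.017

Let r = q/p = (5/8)/(3/8) = 5/3. The recurrence P(i) = p·P(i+1) + q·P(i−1) with P(0)=0, P(16)=1 gives P(i) = (1 − r^i)/(1 − r^16).
P(8) = (1 − (5/3)^8) / (1 − (5/3)^16) = 6561/397186 ≈ 0.017.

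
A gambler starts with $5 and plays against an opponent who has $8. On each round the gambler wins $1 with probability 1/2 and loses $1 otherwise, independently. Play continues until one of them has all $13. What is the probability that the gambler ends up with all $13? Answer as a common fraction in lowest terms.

5/13

With a fair step, P(i) = ½P(i−1) + ½P(i+1) with P(0)=0, P(13)=1 has the linear solution P(i) = i/13.
P(5) = 5/13.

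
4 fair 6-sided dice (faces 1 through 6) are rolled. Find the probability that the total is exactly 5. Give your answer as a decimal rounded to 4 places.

There are 6^4 = 1296 equally likely outcomes.
The number of ordered 4-tuples from {1,…,6} summing to 5 is 4.
P(sum = 5) = 4/1296 = 1/324 ≈ 0.0031.

0.0031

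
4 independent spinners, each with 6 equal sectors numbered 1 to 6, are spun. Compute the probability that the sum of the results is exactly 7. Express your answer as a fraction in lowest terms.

There are 6^4 = 1296 equally likely outcomes.
The number of ordered 4-tuples from {1,…,6} summing to 7 is 20.
P(sum = 7) = 20/1296 = 5/324.

5/324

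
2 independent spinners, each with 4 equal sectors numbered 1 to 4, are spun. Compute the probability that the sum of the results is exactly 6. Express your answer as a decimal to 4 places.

0.1875

There are 4^2 = 16 equally likely outcomes.
The number of ordered 2-tuples from {1,…,4} summing to 6 is 3.
P(sum = 6) = 3/16 ≈ 0.1875.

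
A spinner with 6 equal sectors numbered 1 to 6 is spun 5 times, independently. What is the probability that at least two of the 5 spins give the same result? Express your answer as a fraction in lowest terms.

P(all 5 different) = 6/6 · 5/6 · ··· · 2/6 = 5/54.
P(at least two equal) = 1 − 5/54 = 49/54.

49/54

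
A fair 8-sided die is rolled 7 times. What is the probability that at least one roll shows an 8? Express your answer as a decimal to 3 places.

P(no roll shows an 8) = (7/8)^7 ≈ 0.393.
P(at least one) = 1 − 0.393 = 0.607.

0.607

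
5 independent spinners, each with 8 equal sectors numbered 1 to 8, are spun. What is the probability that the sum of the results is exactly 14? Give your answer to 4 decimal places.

There are 8^5 = 32768 equally likely outcomes.
The number of ordered 5-tuples from {1,…,8} summing to 14 is 690.
P(sum = 14) = 690/32768 = 345/16384 ≈ 0.0211.

0.0211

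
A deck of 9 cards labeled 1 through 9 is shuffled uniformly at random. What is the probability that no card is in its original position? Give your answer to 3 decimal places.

This is the derangement probability: permutations of 9 with no fixed point.
D(9) = 9! · (1 − 1/1! + 1/2! − ··· + (−1)^9/9!) = 133496.
P = 133496/362880 = 16687/45360 ≈ 0.368.

0.368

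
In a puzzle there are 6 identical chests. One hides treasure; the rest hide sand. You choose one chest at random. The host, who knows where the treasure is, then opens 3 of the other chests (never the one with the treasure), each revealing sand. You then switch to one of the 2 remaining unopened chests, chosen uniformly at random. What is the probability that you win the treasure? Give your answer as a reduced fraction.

5/12

Your original chest holds the treasure with probability 1/6, so the other 5 collectively hold it with probability 5/6.
The host can always find 3 empty chests to open, so the reveals don't change that 5/6; it is now spread over the 2 remaining unopened chests.
P(win by switching) = (5/6) · (1/2) = 5/12.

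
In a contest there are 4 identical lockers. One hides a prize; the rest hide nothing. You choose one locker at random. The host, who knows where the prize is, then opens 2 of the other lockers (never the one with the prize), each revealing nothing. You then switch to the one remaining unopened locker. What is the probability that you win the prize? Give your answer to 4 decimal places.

Your original locker holds the prize with probability 1/4, so the other 3 collectively hold it with probability 3/4.
The host can always find 2 empty lockers to open, so the reveals don't change that 3/4; it is now spread over the 1 remaining unopened locker.
P(win by switching) = (3/4) · (1/1) = 3/4 ≈ 0.7500.

0.7500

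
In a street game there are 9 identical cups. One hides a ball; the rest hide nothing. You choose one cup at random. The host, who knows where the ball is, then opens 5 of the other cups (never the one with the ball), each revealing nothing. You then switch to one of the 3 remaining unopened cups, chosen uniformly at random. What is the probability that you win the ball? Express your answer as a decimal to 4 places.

Your original cup holds the ball with probability 1/9, so the other 8 collectively hold it with probability 8/9.
The host can always find 5 empty cups to open, so the reveals don't change that 8/9; it is now spread over the 3 remaining unopened cups.
P(win by switching) = (8/9) · (1/3) = 8/27 ≈ 0.2963.

0.2963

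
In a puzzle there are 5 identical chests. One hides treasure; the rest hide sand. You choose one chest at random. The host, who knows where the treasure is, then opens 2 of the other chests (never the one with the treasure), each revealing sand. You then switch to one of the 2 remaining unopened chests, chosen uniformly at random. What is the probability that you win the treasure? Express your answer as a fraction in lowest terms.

2/5

Your original chest holds the treasure with probability 1/5, so the other 4 collectively hold it with probability 4/5.
The host can always find 2 empty chests to open, so the reveals don't change that 4/5; it is now spread over the 2 remaining unopened chests.
P(win by switching) = (4/5) · (1/2) = 2/5.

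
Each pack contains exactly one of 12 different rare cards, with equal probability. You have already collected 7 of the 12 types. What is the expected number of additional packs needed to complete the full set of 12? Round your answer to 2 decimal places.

Starting from 7 distinct types, each trial gives a new one with probability (12−i)/12 when i types are held, so the wait for the next new type is 12/(12−i).
E = 12/5 + 12/4 + 12/3 + 12/2 + 12/1 = 137/5 ≈ 27.40.

27.40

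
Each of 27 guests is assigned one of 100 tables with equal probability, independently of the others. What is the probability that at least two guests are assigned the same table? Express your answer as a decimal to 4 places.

0.9791

It's easier to compute the probability that all 27 are distinct.
P(all distinct) = 100/100 · 99/100 · ··· · 74/100 ≈ 0.0209.
So the probability of at least one match is 1 − 0.0209 = 0.9791.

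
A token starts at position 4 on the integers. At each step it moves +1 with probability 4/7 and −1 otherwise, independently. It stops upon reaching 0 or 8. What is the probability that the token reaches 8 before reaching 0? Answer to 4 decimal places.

Let r = q/p = (3/7)/(4/7) = 3/4. The recurrence P(i) = p·P(i+1) + q·P(i−1) with P(0)=0, P(8)=1 gives P(i) = (1 − r^i)/(1 − r^8).
P(4) = (1 − (3/4)^4) / (1 − (3/4)^8) = 256/337 ≈ 0.7596.

0.7596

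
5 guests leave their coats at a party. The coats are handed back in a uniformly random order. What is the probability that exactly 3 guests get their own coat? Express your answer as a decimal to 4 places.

0.0833

Choose which 3 of the 5 are fixed: C(5,3) = 10 ways.
The remaining 2 must have no fixed point: D(2) = 1.
P = 10·1/120 = 1/12 ≈ 0.0833.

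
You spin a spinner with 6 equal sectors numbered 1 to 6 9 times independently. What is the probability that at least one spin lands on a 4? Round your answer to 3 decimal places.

P(no spin lands on a 4) = (5/6)^9 ≈ 0.194.
P(at least one) = 1 − 0.194 = 0.806.

0.806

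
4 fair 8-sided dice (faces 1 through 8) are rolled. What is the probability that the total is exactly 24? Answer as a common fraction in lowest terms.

161/4096

There are 8^4 = 4096 equally likely outcomes.
The number of ordered 4-tuples from {1,…,8} summing to 24 is 161.
P(sum = 24) = 161/4096.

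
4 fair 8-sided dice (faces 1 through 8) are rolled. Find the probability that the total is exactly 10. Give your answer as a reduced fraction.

21/1024

There are 8^4 = 4096 equally likely outcomes.
The number of ordered 4-tuples from {1,…,8} summing to 10 is 84.
P(sum = 10) = 84/4096 = 21/1024.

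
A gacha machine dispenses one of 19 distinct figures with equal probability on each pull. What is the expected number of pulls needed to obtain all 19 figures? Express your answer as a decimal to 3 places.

67.407

After i distinct types are collected, each trial gives a new one with probability (19−i)/19, so the expected wait for the next new type is 19/(19−i).
E = 19/19 + 19/18 + 19/17 + 19/16 + 19/15 + 19/14 + 19/13 + 19/12 + 19/11 + 19/10 + 19/9 + 19/8 + 19/7 + 19/6 + 19/5 + 19/4 + 19/3 + 19/2 + 19/1 = 275295799/4084080 ≈ 67.407.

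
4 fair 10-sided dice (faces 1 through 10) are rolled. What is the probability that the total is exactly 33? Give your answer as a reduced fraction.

3/250

There are 10^4 = 10000 equally likely outcomes.
The number of ordered 4-tuples from {1,…,10} summing to 33 is 120.
P(sum = 33) = 120/10000 = 3/250.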